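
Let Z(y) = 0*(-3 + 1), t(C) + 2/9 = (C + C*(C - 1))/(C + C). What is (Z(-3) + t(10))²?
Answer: 1849/81 ≈ 22.827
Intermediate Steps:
t(C) = -2/9 + (C + C*(-1 + C))/(2*C) (t(C) = -2/9 + (C + C*(C - 1))/(C + C) = -2/9 + (C + C*(-1 + C))/((2*C)) = -2/9 + (C + C*(-1 + C))*(1/(2*C)) = -2/9 + (C + C*(-1 + C))/(2*C))
Z(y) = 0 (Z(y) = 0*(-2) = 0)
(Z(-3) + t(10))² = (0 + (-2/9 + (½)*10))² = (0 + (-2/9 + 5))² = (0 + 43/9)² = (43/9)² = 1849/81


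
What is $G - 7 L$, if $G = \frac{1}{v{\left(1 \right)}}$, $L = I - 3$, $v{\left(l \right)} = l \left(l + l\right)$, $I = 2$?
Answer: $\frac{15}{2} \approx 7.5$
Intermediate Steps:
$v{\left(l \right)} = 2 l^{2}$ ($v{\left(l \right)} = l 2 l = 2 l^{2}$)
$L = -1$ ($L = 2 - 3 = -1$)
$G = \frac{1}{2}$ ($G = \frac{1}{2 \cdot 1^{2}} = \frac{1}{2 \cdot 1} = \frac{1}{2} \approx 0.5$)
$G - 7 L = \frac{1}{2} - -7 = \frac{1}{2} + 7 = \frac{15}{2}$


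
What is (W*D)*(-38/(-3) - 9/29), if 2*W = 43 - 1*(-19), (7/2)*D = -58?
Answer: -133300/21 ≈ -6347.6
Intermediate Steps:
D = -116/7 (D = (2/7)*(-58) = -116/7 ≈ -16.571)
W = 31 (W = (43 - 1*(-19))/2 = (43 + 19)/2 = (½)*62 = 31)
(W*D)*(-38/(-3) - 9/29) = (31*(-116/7))*(-38/(-3) - 9/29) = -3596*(-38*(-⅓) - 9*1/29)/7 = -3596*(38/3 - 9/29)/7 = -3596/7*1075/87 = -133300/21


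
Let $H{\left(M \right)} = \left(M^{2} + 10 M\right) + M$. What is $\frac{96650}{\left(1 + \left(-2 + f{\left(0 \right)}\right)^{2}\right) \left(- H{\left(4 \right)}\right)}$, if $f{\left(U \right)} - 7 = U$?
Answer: $- \frac{9665}{156} \approx -61.955$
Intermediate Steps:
$f{\left(U \right)} = 7 + U$
$H{\left(M \right)} = M^{2} + 11 M$
$\frac{96650}{\left(1 + \left(-2 + f{\left(0 \right)}\right)^{2}\right) \left(- H{\left(4 \right)}\right)} = \frac{96650}{\left(1 + \left(-2 + \left(7 + 0\right)\right)^{2}\right) \left(- 4 \left(11 + 4\right)\right)} = \frac{96650}{\left(1 + \left(-2 + 7\right)^{2}\right) \left(- 4 \cdot 15\right)} = \frac{96650}{\left(1 + 5^{2}\right) \left(\left(-1\right) 60\right)} = \frac{96650}{\left(1 + 25\right) \left(-60\right)} = \frac{96650}{26 \left(-60\right)} = \frac{96650}{-1560} = 96650 \left(- \frac{1}{1560}\right) = - \frac{9665}{156}$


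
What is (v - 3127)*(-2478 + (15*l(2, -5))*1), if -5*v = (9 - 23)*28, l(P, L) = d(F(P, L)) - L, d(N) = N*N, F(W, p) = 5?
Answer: 30912804/5 ≈ 6.1826e+6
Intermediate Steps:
d(N) = N**2
l(P, L) = 25 - L (l(P, L) = 5**2 - L = 25 - L)
v = 392/5 (v = -(9 - 23)*28/5 = -(-14)*28/5 = -1/5*(-392) = 392/5 ≈ 78.400)
(v - 3127)*(-2478 + (15*l(2, -5))*1) = (392/5 - 3127)*(-2478 + (15*(25 - 1*(-5)))*1) = -15243*(-2478 + (15*(25 + 5))*1)/5 = -15243*(-2478 + (15*30)*1)/5 = -15243*(-2478 + 450*1)/5 = -15243*(-2478 + 450)/5 = -15243/5*(-2028) = 30912804/5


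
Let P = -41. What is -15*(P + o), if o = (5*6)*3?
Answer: -735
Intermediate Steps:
o = 90 (o = 30*3 = 90)
-15*(P + o) = -15*(-41 + 90) = -15*49 = -735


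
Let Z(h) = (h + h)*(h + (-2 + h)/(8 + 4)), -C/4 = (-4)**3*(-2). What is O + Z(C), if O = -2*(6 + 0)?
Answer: 1704412/3 ≈ 5.6814e+5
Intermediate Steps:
O = -12 (O = -2*6 = -12)
C = -512 (C = -4*(-4)**3*(-2) = -(-256)*(-2) = -4*128 = -512)
Z(h) = 2*h*(-1/6 + 13*h/12) (Z(h) = (2*h)*(h + (-2 + h)/12) = (2*h)*(h + (-2 + h)*(1/12)) = (2*h)*(h + (-1/6 + h/12)) = (2*h)*(-1/6 + 13*h/12) = 2*h*(-1/6 + 13*h/12))
O + Z(C) = -12 + (1/6)*(-512)*(-2 + 13*(-512)) = -12 + (1/6)*(-512)*(-2 - 6656) = -12 + (1/6)*(-512)*(-6658) = -12 + 1704448/3 = 1704412/3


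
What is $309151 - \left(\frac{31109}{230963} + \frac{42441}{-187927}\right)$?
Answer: $\frac{13418450751427491}{43404183701} \approx 3.0915 \cdot 10^{5}$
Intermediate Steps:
$309151 - \left(\frac{31109}{230963} + \frac{42441}{-187927}\right) = 309151 - \left(31109 \cdot \frac{1}{230963} + 42441 \left(- \frac{1}{187927}\right)\right) = 309151 - \left(\frac{31109}{230963} - \frac{42441}{187927}\right) = 309151 - - \frac{3956079640}{43404183701} = 309151 + \frac{3956079640}{43404183701} = \frac{13418450751427491}{43404183701}$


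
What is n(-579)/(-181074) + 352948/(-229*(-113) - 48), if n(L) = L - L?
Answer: 352948/25829 ≈ 13.665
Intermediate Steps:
n(L) = 0
n(-579)/(-181074) + 352948/(-229*(-113) - 48) = 0/(-181074) + 352948/(-229*(-113) - 48) = 0*(-1/181074) + 352948/(25877 - 48) = 0 + 352948/25829 = 352948/25829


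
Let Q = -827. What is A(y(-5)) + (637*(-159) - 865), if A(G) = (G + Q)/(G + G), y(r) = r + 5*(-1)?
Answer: -2042123/20 ≈ -1.0211e+5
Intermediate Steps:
y(r) = -5 + r (y(r) = r - 5 = -5 + r)
A(G) = (-827 + G)/(2*G) (A(G) = (G - 827)/(G + G) = (-827 + G)/((2*G)) = (-827 + G)*(1/(2*G)) = (-827 + G)/(2*G))
A(y(-5)) + (637*(-159) - 865) = (-827 + (-5 - 5))/(2*(-5 - 5)) + (637*(-159) - 865) = (½)*(-827 - 10)/(-10) + (-101283 - 865) = (½)*(-⅒)*(-837) - 102148 = 837/20 - 102148 = -2042123/20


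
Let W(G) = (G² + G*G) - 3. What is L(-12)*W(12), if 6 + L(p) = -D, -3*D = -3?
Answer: -1995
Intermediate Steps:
D = 1 (D = -⅓*(-3) = 1)
W(G) = -3 + 2*G² (W(G) = (G² + G²) - 3 = 2*G² - 3 = -3 + 2*G²)
L(p) = -7 (L(p) = -6 - 1*1 = -6 - 1 = -7)
L(-12)*W(12) = -7*(-3 + 2*12²) = -7*(-3 + 2*144) = -7*(-3 + 288) = -7*285 = -1995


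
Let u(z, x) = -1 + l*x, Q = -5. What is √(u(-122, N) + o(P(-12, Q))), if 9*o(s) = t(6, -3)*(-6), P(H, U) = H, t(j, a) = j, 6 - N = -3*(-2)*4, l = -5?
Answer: √85 ≈ 9.2195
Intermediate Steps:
N = -18 (N = 6 - (-3*(-2))*4 = 6 - 6*4 = 6 - 1*24 = 6 - 24 = -18)
u(z, x) = -1 - 5*x
o(s) = -4 (o(s) = (6*(-6))/9 = (⅑)*(-36) = -4)
√(u(-122, N) + o(P(-12, Q))) = √((-1 - 5*(-18)) - 4) = √((-1 + 90) - 4) = √(89 - 4) = √85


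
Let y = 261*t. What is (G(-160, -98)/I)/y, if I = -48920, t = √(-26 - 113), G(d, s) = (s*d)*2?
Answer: 784*I*√139/44369217 ≈ 0.00020833*I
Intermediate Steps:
G(d, s) = 2*d*s (G(d, s) = (d*s)*2 = 2*d*s)
t = I*√139 (t = √(-139) = I*√139 ≈ 11.79*I)
y = 261*I*√139 (y = 261*(I*√139) = 261*I*√139 ≈ 3077.1*I)
(G(-160, -98)/I)/y = ((2*(-160)*(-98))/(-48920))/((261*I*√139)) = (31360*(-1/48920))*(-I*√139/36279) = -(-784)*I*√139/44369217 = 784*I*√139/44369217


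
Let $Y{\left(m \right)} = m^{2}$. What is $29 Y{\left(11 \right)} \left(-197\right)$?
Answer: $-691273$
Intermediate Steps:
$29 Y{\left(11 \right)} \left(-197\right) = 29 \cdot 11^{2} \left(-197\right) = 29 \cdot 121 \left(-197\right) = 3509 \left(-197\right) = -691273$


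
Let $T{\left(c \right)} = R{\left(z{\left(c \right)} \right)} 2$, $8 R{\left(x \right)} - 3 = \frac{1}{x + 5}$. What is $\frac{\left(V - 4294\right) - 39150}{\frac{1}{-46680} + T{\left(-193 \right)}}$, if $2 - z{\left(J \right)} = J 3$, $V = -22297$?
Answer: $- \frac{112394429355}{1282934} \approx -87607.0$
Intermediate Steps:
$z{\left(J \right)} = 2 - 3 J$ ($z{\left(J \right)} = 2 - J 3 = 2 - 3 J$)
$R{\left(x \right)} = \frac{3}{8} + \frac{1}{8 \left(5 + x\right)}$ ($R{\left(x \right)} = \frac{3}{8} + \frac{1}{8 \left(x + 5\right)} = \frac{3}{8} + \frac{1}{8 \left(5 + x\right)}$)
$T{\left(c \right)} = \frac{22 - 9 c}{4 \left(7 - 3 c\right)}$ ($T{\left(c \right)} = \frac{16 + 3 \left(2 - 3 c\right)}{8 \left(5 - \left(-2 + 3 c\right)\right)} 2 = \frac{16 - \left(-6 + 9 c\right)}{8 \left(7 - 3 c\right)} 2 = \frac{22 - 9 c}{8 \left(7 - 3 c\right)} 2 = \frac{22 - 9 c}{4 \left(7 - 3 c\right)}$)
$\frac{\left(V - 4294\right) - 39150}{\frac{1}{-46680} + T{\left(-193 \right)}} = \frac{\left(-22297 - 4294\right) - 39150}{\frac{1}{-46680} + \frac{-22 + 9 \left(-193\right)}{4 \left(-7 + 3 \left(-193\right)\right)}} = \frac{\left(-22297 - 4294\right) - 39150}{- \frac{1}{46680} + \frac{-22 - 1737}{4 \left(-7 - 579\right)}} = \frac{-26591 - 39150}{- \frac{1}{46680} + \frac{1}{4} \frac{1}{-586} \left(-1759\right)} = - \frac{65741}{- \frac{1}{46680} + \frac{1}{4} \left(- \frac{1}{586}\right) \left(-1759\right)} = - \frac{65741}{- \frac{1}{46680} + \frac{1759}{2344}} = - \frac{65741}{\frac{1282934}{1709655}} = \left(-65741\right) \frac{1709655}{1282934} = - \frac{112394429355}{1282934}$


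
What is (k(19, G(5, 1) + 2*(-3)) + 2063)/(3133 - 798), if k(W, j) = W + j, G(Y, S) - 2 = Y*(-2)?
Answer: 2068/2335 ≈ 0.88565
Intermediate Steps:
G(Y, S) = 2 - 2*Y (G(Y, S) = 2 + Y*(-2) = 2 - 2*Y)
(k(19, G(5, 1) + 2*(-3)) + 2063)/(3133 - 798) = ((19 + ((2 - 2*5) + 2*(-3))) + 2063)/(3133 - 798) = ((19 + ((2 - 10) - 6)) + 2063)/2335 = ((19 + (-8 - 6)) + 2063)*(1/2335) = ((19 - 14) + 2063)*(1/2335) = (5 + 2063)*(1/2335) = 2068*(1/2335) = 2068/2335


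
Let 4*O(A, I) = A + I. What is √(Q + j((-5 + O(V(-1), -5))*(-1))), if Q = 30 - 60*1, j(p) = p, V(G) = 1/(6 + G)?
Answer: I*√595/5 ≈ 4.8785*I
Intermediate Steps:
O(A, I) = A/4 + I/4 (O(A, I) = (A + I)/4 = A/4 + I/4)
Q = -30 (Q = 30 - 60 = -30)
√(Q + j((-5 + O(V(-1), -5))*(-1))) = √(-30 + (-5 + (1/(4*(6 - 1)) + (¼)*(-5)))*(-1)) = √(-30 + (-5 + ((¼)/5 - 5/4))*(-1)) = √(-30 + (-5 + ((¼)*(⅕) - 5/4))*(-1)) = √(-30 + (-5 + (1/20 - 5/4))*(-1)) = √(-30 + (-5 - 6/5)*(-1)) = √(-30 - 31/5*(-1)) = √(-30 + 31/5) = √(-119/5) = I*√595/5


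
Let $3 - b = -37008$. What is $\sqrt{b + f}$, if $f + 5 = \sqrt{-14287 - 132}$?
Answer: $\sqrt{37006 + i \sqrt{14419}} \approx 192.37 + 0.3121 i$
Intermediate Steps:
$f = -5 + i \sqrt{14419}$ ($f = -5 + \sqrt{-14287 - 132} = -5 + \sqrt{-14419} = -5 + i \sqrt{14419} \approx -5.0 + 120.08 i$)
$b = 37011$ ($b = 3 - -37008 = 3 + 37008 = 37011$)
$\sqrt{b + f} = \sqrt{37011 - \left(5 - i \sqrt{14419}\right)} = \sqrt{37006 + i \sqrt{14419}}$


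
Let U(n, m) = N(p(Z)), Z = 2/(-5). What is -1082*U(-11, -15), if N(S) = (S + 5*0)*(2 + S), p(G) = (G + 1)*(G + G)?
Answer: 493392/625 ≈ 789.43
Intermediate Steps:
Z = -⅖ (Z = 2*(-⅕) = -⅖ ≈ -0.40000)
p(G) = 2*G*(1 + G) (p(G) = (1 + G)*(2*G) = 2*G*(1 + G))
N(S) = S*(2 + S) (N(S) = (S + 0)*(2 + S) = S*(2 + S))
U(n, m) = -456/625 (U(n, m) = (2*(-⅖)*(1 - ⅖))*(2 + 2*(-⅖)*(1 - ⅖)) = (2*(-⅖)*(⅗))*(2 + 2*(-⅖)*(⅗)) = -12*(2 - 12/25)/25 = -12/25*38/25 = -456/625)
-1082*U(-11, -15) = -1082*(-456/625) = 493392/625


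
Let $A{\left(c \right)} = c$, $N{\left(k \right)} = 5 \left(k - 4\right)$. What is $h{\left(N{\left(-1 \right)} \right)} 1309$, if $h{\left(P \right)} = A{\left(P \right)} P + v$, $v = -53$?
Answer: $748748$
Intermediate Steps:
$N{\left(k \right)} = -20 + 5 k$ ($N{\left(k \right)} = 5 \left(-4 + k\right) = -20 + 5 k$)
$h{\left(P \right)} = -53 + P^{2}$ ($h{\left(P \right)} = P P - 53 = P^{2} - 53 = -53 + P^{2}$)
$h{\left(N{\left(-1 \right)} \right)} 1309 = \left(-53 + \left(-20 + 5 \left(-1\right)\right)^{2}\right) 1309 = \left(-53 + \left(-20 - 5\right)^{2}\right) 1309 = \left(-53 + \left(-25\right)^{2}\right) 1309 = \left(-53 + 625\right) 1309 = 572 \cdot 1309 = 748748$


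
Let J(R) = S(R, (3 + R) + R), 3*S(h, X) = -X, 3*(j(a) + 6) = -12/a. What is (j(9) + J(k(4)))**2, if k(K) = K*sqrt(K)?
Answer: 13225/81 ≈ 163.27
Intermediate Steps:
j(a) = -6 - 4/a (j(a) = -6 + (-12/a)/3 = -6 - 4/a)
k(K) = K**(3/2)
S(h, X) = -X/3 (S(h, X) = (-X)/3 = -X/3)
J(R) = -1 - 2*R/3 (J(R) = -((3 + R) + R)/3 = -(3 + 2*R)/3 = -1 - 2*R/3)
(j(9) + J(k(4)))**2 = ((-6 - 4/9) + (-1 - 2*4**(3/2)/3))**2 = ((-6 - 4*1/9) + (-1 - 2/3*8))**2 = ((-6 - 4/9) + (-1 - 16/3))**2 = (-58/9 - 19/3)**2 = (-115/9)**2 = 13225/81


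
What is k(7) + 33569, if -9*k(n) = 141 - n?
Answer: 301987/9 ≈ 33554.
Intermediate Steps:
k(n) = -47/3 + n/9 (k(n) = -(141 - n)/9 = -47/3 + n/9)
k(7) + 33569 = (-47/3 + (1/9)*7) + 33569 = (-47/3 + 7/9) + 33569 = -134/9 + 33569 = 301987/9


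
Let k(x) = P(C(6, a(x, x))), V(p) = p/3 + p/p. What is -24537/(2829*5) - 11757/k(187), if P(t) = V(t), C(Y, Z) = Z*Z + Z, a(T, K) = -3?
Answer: -18486264/4715 ≈ -3920.7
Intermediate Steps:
V(p) = 1 + p/3 (V(p) = p*(1/3) + 1 = p/3 + 1 = 1 + p/3)
C(Y, Z) = Z + Z**2 (C(Y, Z) = Z**2 + Z = Z + Z**2)
P(t) = 1 + t/3
k(x) = 3 (k(x) = 1 + (-3*(1 - 3))/3 = 1 + (-3*(-2))/3 = 1 + (1/3)*6 = 1 + 2 = 3)
-24537/(2829*5) - 11757/k(187) = -24537/(2829*5) - 11757/3 = -24537/14145 - 11757*1/3 = -24537*1/14145 - 3919 = -8179/4715 - 3919 = -18486264/4715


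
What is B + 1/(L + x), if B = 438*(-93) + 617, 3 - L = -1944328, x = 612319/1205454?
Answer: -94026312599164927/2343802193593 ≈ -40117.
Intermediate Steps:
x = 612319/1205454 (x = 612319*(1/1205454) = 612319/1205454 ≈ 0.50796)
L = 1944331 (L = 3 - 1*(-1944328) = 3 + 1944328 = 1944331)
B = -40117 (B = -40734 + 617 = -40117)
B + 1/(L + x) = -40117 + 1/(1944331 + 612319/1205454) = -40117 + 1/(2343802193593/1205454) = -40117 + 1205454/2343802193593 = -94026312599164927/2343802193593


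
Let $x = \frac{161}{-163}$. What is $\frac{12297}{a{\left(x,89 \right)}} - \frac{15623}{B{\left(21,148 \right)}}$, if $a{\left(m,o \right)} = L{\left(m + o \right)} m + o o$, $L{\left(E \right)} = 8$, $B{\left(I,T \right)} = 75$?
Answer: $- \frac{148153788}{716575} \approx -206.75$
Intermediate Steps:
$x = - \frac{161}{163}$ ($x = 161 \left(- \frac{1}{163}\right) = - \frac{161}{163} \approx -0.98773$)
$a{\left(m,o \right)} = o^{2} + 8 m$ ($a{\left(m,o \right)} = 8 m + o o = 8 m + o^{2} = o^{2} + 8 m$)
$\frac{12297}{a{\left(x,89 \right)}} - \frac{15623}{B{\left(21,148 \right)}} = \frac{12297}{89^{2} + 8 \left(- \frac{161}{163}\right)} - \frac{15623}{75} = \frac{12297}{7921 - \frac{1288}{163}} - \frac{15623}{75} = \frac{12297}{\frac{1289835}{163}} - \frac{15623}{75} = 12297 \cdot \frac{163}{1289835} - \frac{15623}{75} = \frac{668137}{429945} - \frac{15623}{75} = - \frac{148153788}{716575}$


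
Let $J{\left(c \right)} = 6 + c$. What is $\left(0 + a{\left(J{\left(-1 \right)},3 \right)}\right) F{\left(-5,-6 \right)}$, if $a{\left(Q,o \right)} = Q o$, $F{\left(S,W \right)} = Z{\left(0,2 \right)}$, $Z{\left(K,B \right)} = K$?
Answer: $0$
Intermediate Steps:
$F{\left(S,W \right)} = 0$
$\left(0 + a{\left(J{\left(-1 \right)},3 \right)}\right) F{\left(-5,-6 \right)} = \left(0 + \left(6 - 1\right) 3\right) 0 = \left(0 + 5 \cdot 3\right) 0 = \left(0 + 15\right) 0 = 15 \cdot 0 = 0$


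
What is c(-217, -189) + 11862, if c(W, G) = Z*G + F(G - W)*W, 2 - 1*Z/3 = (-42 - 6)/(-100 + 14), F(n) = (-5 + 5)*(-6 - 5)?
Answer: 474912/43 ≈ 11044.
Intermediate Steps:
F(n) = 0 (F(n) = 0*(-11) = 0)
Z = 186/43 (Z = 6 - 3*(-42 - 6)/(-100 + 14) = 6 - (-144)/(-86) = 6 - (-144)*(-1)/86 = 6 - 3*24/43 = 6 - 72/43 = 186/43 ≈ 4.3256)
c(W, G) = 186*G/43 (c(W, G) = 186*G/43 + 0*W = 186*G/43 + 0 = 186*G/43)
c(-217, -189) + 11862 = (186/43)*(-189) + 11862 = -35154/43 + 11862 = 474912/43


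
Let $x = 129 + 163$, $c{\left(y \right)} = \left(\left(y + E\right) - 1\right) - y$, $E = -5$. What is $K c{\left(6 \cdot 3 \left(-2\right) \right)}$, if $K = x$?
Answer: $-1752$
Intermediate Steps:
$c{\left(y \right)} = -6$ ($c{\left(y \right)} = \left(\left(y - 5\right) - 1\right) - y = \left(\left(-5 + y\right) - 1\right) - y = \left(-6 + y\right) - y = -6$)
$x = 292$
$K = 292$
$K c{\left(6 \cdot 3 \left(-2\right) \right)} = 292 \left(-6\right) = -1752$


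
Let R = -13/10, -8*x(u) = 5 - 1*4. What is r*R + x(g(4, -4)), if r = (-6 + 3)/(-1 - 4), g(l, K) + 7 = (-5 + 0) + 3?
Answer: -181/200 ≈ -0.90500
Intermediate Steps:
g(l, K) = -9 (g(l, K) = -7 + ((-5 + 0) + 3) = -7 + (-5 + 3) = -7 - 2 = -9)
x(u) = -1/8 (x(u) = -(5 - 1*4)/8 = -(5 - 4)/8 = -1/8*1 = -1/8)
R = -13/10 (R = -13*1/10 = -13/10 ≈ -1.3000)
r = 3/5 (r = -3/(-5) = -3*(-1/5) = 3/5 ≈ 0.60000)
r*R + x(g(4, -4)) = (3/5)*(-13/10) - 1/8 = -39/50 - 1/8 = -181/200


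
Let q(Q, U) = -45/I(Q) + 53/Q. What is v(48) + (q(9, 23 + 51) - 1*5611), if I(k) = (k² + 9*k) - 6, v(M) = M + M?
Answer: -2578399/468 ≈ -5509.4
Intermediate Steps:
v(M) = 2*M
I(k) = -6 + k² + 9*k
q(Q, U) = -45/(-6 + Q² + 9*Q) + 53/Q
v(48) + (q(9, 23 + 51) - 1*5611) = 2*48 + ((-318 + 53*9² + 432*9)/(9*(-6 + 9² + 9*9)) - 1*5611) = 96 + ((-318 + 53*81 + 3888)/(9*(-6 + 81 + 81)) - 5611) = 96 + ((⅑)*(-318 + 4293 + 3888)/156 - 5611) = 96 + ((⅑)*(1/156)*7863 - 5611) = 96 + (2621/468 - 5611) = 96 - 2623327/468 = -2578399/468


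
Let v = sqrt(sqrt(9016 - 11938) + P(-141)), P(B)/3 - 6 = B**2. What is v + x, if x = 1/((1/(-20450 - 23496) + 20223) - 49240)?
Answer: -43946/1275181083 + sqrt(59661 + I*sqrt(2922)) ≈ 244.26 + 0.11065*I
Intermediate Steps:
P(B) = 18 + 3*B**2
v = sqrt(59661 + I*sqrt(2922)) (v = sqrt(sqrt(9016 - 11938) + (18 + 3*(-141)**2)) = sqrt(sqrt(-2922) + (18 + 3*19881)) = sqrt(I*sqrt(2922) + (18 + 59643)) = sqrt(I*sqrt(2922) + 59661) = sqrt(59661 + I*sqrt(2922)) ≈ 244.26 + 0.111*I)
x = -43946/1275181083 (x = 1/((1/(-43946) + 20223) - 49240) = 1/((-1/43946 + 20223) - 49240) = 1/(888719957/43946 - 49240) = 1/(-1275181083/43946) = -43946/1275181083 ≈ -3.4463e-5)
v + x = sqrt(59661 + I*sqrt(2922)) - 43946/1275181083 = -43946/1275181083 + sqrt(59661 + I*sqrt(2922))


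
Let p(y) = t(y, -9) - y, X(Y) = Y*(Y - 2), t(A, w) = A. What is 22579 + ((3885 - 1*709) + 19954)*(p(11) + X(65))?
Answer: 94739929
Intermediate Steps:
X(Y) = Y*(-2 + Y)
p(y) = 0 (p(y) = y - y = 0)
22579 + ((3885 - 1*709) + 19954)*(p(11) + X(65)) = 22579 + ((3885 - 1*709) + 19954)*(0 + 65*(-2 + 65)) = 22579 + ((3885 - 709) + 19954)*(0 + 65*63) = 22579 + (3176 + 19954)*(0 + 4095) = 22579 + 23130*4095 = 22579 + 94717350 = 94739929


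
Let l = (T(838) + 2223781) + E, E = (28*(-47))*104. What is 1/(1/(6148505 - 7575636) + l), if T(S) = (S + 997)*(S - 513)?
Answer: 1427131/3829409195251 ≈ 3.7268e-7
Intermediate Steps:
T(S) = (-513 + S)*(997 + S) (T(S) = (997 + S)*(-513 + S) = (-513 + S)*(997 + S))
E = -136864 (E = -1316*104 = -136864)
l = 2683292 (l = ((-511461 + 838² + 484*838) + 2223781) - 136864 = ((-511461 + 702244 + 405592) + 2223781) - 136864 = (596375 + 2223781) - 136864 = 2820156 - 136864 = 2683292)
1/(1/(6148505 - 7575636) + l) = 1/(1/(6148505 - 7575636) + 2683292) = 1/(1/(-1427131) + 2683292) = 1/(-1/1427131 + 2683292) = 1/(3829409195251/1427131) = 1427131/3829409195251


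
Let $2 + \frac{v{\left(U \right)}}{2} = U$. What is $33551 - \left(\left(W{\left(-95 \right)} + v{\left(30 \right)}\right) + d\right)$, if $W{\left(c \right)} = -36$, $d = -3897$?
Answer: $37428$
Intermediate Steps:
$v{\left(U \right)} = -4 + 2 U$
$33551 - \left(\left(W{\left(-95 \right)} + v{\left(30 \right)}\right) + d\right) = 33551 - \left(\left(-36 + \left(-4 + 2 \cdot 30\right)\right) - 3897\right) = 33551 - \left(\left(-36 + \left(-4 + 60\right)\right) - 3897\right) = 33551 - \left(\left(-36 + 56\right) - 3897\right) = 33551 - \left(20 - 3897\right) = 33551 - -3877 = 33551 + 3877 = 37428$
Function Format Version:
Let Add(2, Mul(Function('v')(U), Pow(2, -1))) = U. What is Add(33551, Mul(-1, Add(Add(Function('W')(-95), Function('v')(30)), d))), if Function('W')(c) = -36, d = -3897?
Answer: 37428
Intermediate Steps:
Function('v')(U) = Add(-4, Mul(2, U))
Add(33551, Mul(-1, Add(Add(Function('W')(-95), Function('v')(30)), d))) = Add(33551, Mul(-1, Add(Add(-36, Add(-4, Mul(2, 30))), -3897))) = Add(33551, Mul(-1, Add(Add(-36, Add(-4, 60)), -3897))) = Add(33551, Mul(-1, Add(Add(-36, 56), -3897))) = Add(33551, Mul(-1, Add(20, -3897))) = Add(33551, Mul(-1, -3877)) = Add(33551, 3877) = 37428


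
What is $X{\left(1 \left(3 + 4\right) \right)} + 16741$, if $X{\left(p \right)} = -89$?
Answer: $16652$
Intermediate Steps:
$X{\left(1 \left(3 + 4\right) \right)} + 16741 = -89 + 16741 = 16652$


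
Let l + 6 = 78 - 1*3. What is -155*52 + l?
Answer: -7991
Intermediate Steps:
l = 69 (l = -6 + (78 - 1*3) = -6 + (78 - 3) = -6 + 75 = 69)
-155*52 + l = -155*52 + 69 = -8060 + 69 = -7991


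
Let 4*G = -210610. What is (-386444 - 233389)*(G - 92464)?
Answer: 179895991089/2 ≈ 8.9948e+10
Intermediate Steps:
G = -105305/2 (G = (¼)*(-210610) = -105305/2 ≈ -52653.)
(-386444 - 233389)*(G - 92464) = (-386444 - 233389)*(-105305/2 - 92464) = -619833*(-290233/2) = 179895991089/2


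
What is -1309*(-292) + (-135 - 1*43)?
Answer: 382050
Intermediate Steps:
-1309*(-292) + (-135 - 1*43) = 382228 + (-135 - 43) = 382228 - 178 = 382050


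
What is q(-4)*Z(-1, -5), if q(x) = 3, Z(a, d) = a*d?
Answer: 15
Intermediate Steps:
q(-4)*Z(-1, -5) = 3*(-1*(-5)) = 3*5 = 15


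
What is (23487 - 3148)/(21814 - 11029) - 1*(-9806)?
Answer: 105778049/10785 ≈ 9807.9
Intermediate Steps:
(23487 - 3148)/(21814 - 11029) - 1*(-9806) = 20339/10785 + 9806 = 105778049/10785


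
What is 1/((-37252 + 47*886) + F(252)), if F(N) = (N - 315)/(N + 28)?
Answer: 40/175591 ≈ 0.00022780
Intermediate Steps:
F(N) = (-315 + N)/(28 + N)
1/((-37252 + 47*886) + F(252)) = 1/((-37252 + 47*886) + (-315 + 252)/(28 + 252)) = 1/((-37252 + 41642) - 63/280) = 1/(4390 + (1/280)*(-63)) = 1/(4390 - 9/40) = 1/(175591/40) = 40/175591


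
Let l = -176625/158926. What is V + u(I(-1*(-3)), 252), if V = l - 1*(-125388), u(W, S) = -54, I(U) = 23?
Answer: 19918654659/158926 ≈ 1.2533e+5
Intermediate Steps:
l = -176625/158926 (l = -176625*1/158926 = -176625/158926 ≈ -1.1114)
V = 19927236663/158926 (V = -176625/158926 - 1*(-125388) = -176625/158926 + 125388 = 19927236663/158926 ≈ 1.2539e+5)
V + u(I(-1*(-3)), 252) = 19927236663/158926 - 54 = 19918654659/158926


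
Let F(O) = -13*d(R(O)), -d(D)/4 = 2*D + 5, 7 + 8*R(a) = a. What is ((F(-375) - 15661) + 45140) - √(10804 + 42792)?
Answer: 24773 - 2*√13399 ≈ 24542.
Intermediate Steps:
R(a) = -7/8 + a/8
d(D) = -20 - 8*D (d(D) = -4*(2*D + 5) = -4*(5 + 2*D) = -20 - 8*D)
F(O) = 169 + 13*O (F(O) = -13*(-20 - 8*(-7/8 + O/8)) = -13*(-20 + (7 - O)) = -13*(-13 - O) = 169 + 13*O)
((F(-375) - 15661) + 45140) - √(10804 + 42792) = (((169 + 13*(-375)) - 15661) + 45140) - √(10804 + 42792) = (((169 - 4875) - 15661) + 45140) - √53596 = ((-4706 - 15661) + 45140) - 2*√13399 = (-20367 + 45140) - 2*√13399 = 24773 - 2*√13399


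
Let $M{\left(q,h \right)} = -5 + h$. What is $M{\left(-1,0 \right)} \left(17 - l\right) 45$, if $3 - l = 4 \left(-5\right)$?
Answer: $1350$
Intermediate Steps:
$l = 23$ ($l = 3 - 4 \left(-5\right) = 3 - -20 = 3 + 20 = 23$)
$M{\left(-1,0 \right)} \left(17 - l\right) 45 = \left(-5 + 0\right) \left(17 - 23\right) 45 = - 5 \left(17 - 23\right) 45 = \left(-5\right) \left(-6\right) 45 = 30 \cdot 45 = 1350$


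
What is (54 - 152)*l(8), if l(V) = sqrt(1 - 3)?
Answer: -98*I*sqrt(2) ≈ -138.59*I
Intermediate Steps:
l(V) = I*sqrt(2) (l(V) = sqrt(-2) = I*sqrt(2))
(54 - 152)*l(8) = (54 - 152)*(I*sqrt(2)) = -98*I*sqrt(2)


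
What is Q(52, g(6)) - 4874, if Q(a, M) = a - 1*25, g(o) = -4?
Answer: -4847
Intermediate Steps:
Q(a, M) = -25 + a (Q(a, M) = a - 25 = -25 + a)
Q(52, g(6)) - 4874 = (-25 + 52) - 4874 = 27 - 4874 = -4847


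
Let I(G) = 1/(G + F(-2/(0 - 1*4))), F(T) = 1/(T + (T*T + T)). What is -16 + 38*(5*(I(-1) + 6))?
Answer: 174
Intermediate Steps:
F(T) = 1/(T² + 2*T) (F(T) = 1/(T + (T² + T)) = 1/(T + (T + T²)) = 1/(T² + 2*T))
I(G) = 1/(⅘ + G) (I(G) = 1/(G + 1/(((-2/(0 - 1*4)))*(2 - 2/(0 - 1*4)))) = 1/(G + 1/(((-2/(0 - 4)))*(2 - 2/(0 - 4)))) = 1/(G + 1/(((-2/(-4)))*(2 - 2/(-4)))) = 1/(G + 1/(((-2*(-¼)))*(2 - 2*(-¼)))) = 1/(G + 1/((½)*(2 + ½))) = 1/(G + 2/(5/2)) = 1/(G + 2*(⅖)) = 1/(G + ⅘) = 1/(⅘ + G))
-16 + 38*(5*(I(-1) + 6)) = -16 + 38*(5*(5/(4 + 5*(-1)) + 6)) = -16 + 38*(5*(5/(4 - 5) + 6)) = -16 + 38*(5*(5/(-1) + 6)) = -16 + 38*(5*(5*(-1) + 6)) = -16 + 38*(5*(-5 + 6)) = -16 + 38*(5*1) = -16 + 38*5 = -16 + 190 = 174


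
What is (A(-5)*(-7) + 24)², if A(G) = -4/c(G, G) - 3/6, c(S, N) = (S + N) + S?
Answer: 591361/900 ≈ 657.07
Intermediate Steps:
c(S, N) = N + 2*S (c(S, N) = (N + S) + S = N + 2*S)
A(G) = -½ - 4/(3*G) (A(G) = -4/(G + 2*G) - 3/6 = -4*1/(3*G) - 3*⅙ = -4/(3*G) - ½ = -½ - 4/(3*G))
(A(-5)*(-7) + 24)² = (((⅙)*(-8 - 3*(-5))/(-5))*(-7) + 24)² = (((⅙)*(-⅕)*(-8 + 15))*(-7) + 24)² = (((⅙)*(-⅕)*7)*(-7) + 24)² = (-7/30*(-7) + 24)² = (49/30 + 24)² = (769/30)² = 591361/900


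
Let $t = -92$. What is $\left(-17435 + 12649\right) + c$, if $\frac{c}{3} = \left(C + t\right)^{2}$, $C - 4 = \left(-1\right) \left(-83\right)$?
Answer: $-4711$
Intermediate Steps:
$C = 87$ ($C = 4 - -83 = 4 + 83 = 87$)
$c = 75$ ($c = 3 \left(87 - 92\right)^{2} = 3 \left(-5\right)^{2} = 3 \cdot 25 = 75$)
$\left(-17435 + 12649\right) + c = \left(-17435 + 12649\right) + 75 = -4786 + 75 = -4711$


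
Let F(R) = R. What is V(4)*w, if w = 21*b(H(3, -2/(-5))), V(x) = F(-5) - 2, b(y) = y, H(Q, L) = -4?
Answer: 588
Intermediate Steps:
V(x) = -7 (V(x) = -5 - 2 = -7)
w = -84 (w = 21*(-4) = -84)
V(4)*w = -7*(-84) = 588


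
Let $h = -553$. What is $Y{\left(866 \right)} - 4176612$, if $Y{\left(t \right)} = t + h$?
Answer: $-4176299$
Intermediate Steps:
$Y{\left(t \right)} = -553 + t$ ($Y{\left(t \right)} = t - 553 = -553 + t$)
$Y{\left(866 \right)} - 4176612 = \left(-553 + 866\right) - 4176612 = 313 - 4176612 = -4176299$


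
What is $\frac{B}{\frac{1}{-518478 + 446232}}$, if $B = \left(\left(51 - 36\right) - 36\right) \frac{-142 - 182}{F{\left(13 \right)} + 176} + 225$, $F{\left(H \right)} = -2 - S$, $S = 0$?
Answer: $- \frac{553332114}{29} \approx -1.908 \cdot 10^{7}$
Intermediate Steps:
$F{\left(H \right)} = -2$ ($F{\left(H \right)} = -2 - 0 = -2 + 0 = -2$)
$B = \frac{7659}{29}$ ($B = \left(\left(51 - 36\right) - 36\right) \frac{-142 - 182}{-2 + 176} + 225 = \left(15 - 36\right) \left(- \frac{324}{174}\right) + 225 = - 21 \left(\left(-324\right) \frac{1}{174}\right) + 225 = \left(-21\right) \left(- \frac{54}{29}\right) + 225 = \frac{1134}{29} + 225 = \frac{7659}{29} \approx 264.1$)
$\frac{B}{\frac{1}{-518478 + 446232}} = \frac{7659}{29 \frac{1}{-518478 + 446232}} = \frac{7659}{29 \frac{1}{-72246}} = \frac{7659}{29 \left(- \frac{1}{72246}\right)} = \frac{7659}{29} \left(-72246\right) = - \frac{553332114}{29}$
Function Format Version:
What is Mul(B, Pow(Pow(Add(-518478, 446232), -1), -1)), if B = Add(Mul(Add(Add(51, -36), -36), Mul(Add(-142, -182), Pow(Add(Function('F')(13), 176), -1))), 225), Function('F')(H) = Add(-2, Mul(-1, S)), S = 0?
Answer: Rational(-553332114, 29) ≈ -1.9080e+7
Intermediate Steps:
Function('F')(H) = -2 (Function('F')(H) = Add(-2, Mul(-1, 0)) = Add(-2, 0) = -2)
B = Rational(7659, 29) (B = Add(Mul(Add(Add(51, -36), -36), Mul(Add(-142, -182), Pow(Add(-2, 176), -1))), 225) = Add(Mul(Add(15, -36), Mul(-324, Pow(174, -1))), 225) = Add(Mul(-21, Mul(-324, Rational(1, 174))), 225) = Add(Mul(-21, Rational(-54, 29)), 225) = Add(Rational(1134, 29), 225) = Rational(7659, 29) ≈ 264.10)
Mul(B, Pow(Pow(Add(-518478, 446232), -1), -1)) = Mul(Rational(7659, 29), Pow(Pow(Add(-518478, 446232), -1), -1)) = Mul(Rational(7659, 29), Pow(Pow(-72246, -1), -1)) = Mul(Rational(7659, 29), Pow(Rational(-1, 72246), -1)) = Mul(Rational(7659, 29), -72246) = Rational(-553332114, 29)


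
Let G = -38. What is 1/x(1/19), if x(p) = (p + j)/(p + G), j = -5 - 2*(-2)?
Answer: 721/18 ≈ 40.056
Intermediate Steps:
j = -1 (j = -5 + 4 = -1)
x(p) = (-1 + p)/(-38 + p) (x(p) = (p - 1)/(p - 38) = (-1 + p)/(-38 + p))
1/x(1/19) = 1/((-1 + 1/19)/(-38 + 1/19)) = 1/(-18/19/(-721/19)) = 1/(-19/721*(-18/19)) = 1/(18/721) = 721/18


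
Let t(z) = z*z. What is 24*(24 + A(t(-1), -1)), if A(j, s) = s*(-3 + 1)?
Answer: 624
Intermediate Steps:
t(z) = z²
A(j, s) = -2*s (A(j, s) = s*(-2) = -2*s)
24*(24 + A(t(-1), -1)) = 24*(24 - 2*(-1)) = 24*(24 + 2) = 24*26 = 624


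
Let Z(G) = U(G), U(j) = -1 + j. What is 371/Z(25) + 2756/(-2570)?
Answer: 443663/30840 ≈ 14.386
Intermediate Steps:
Z(G) = -1 + G
371/Z(25) + 2756/(-2570) = 371/(-1 + 25) + 2756/(-2570) = 371/24 + 2756*(-1/2570) = 371*(1/24) - 1378/1285 = 371/24 - 1378/1285 = 443663/30840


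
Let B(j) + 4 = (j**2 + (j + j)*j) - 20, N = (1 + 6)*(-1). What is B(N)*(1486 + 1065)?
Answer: 313773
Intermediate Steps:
N = -7 (N = 7*(-1) = -7)
B(j) = -24 + 3*j**2 (B(j) = -4 + ((j**2 + (j + j)*j) - 20) = -4 + ((j**2 + (2*j)*j) - 20) = -4 + ((j**2 + 2*j**2) - 20) = -4 + (3*j**2 - 20) = -4 + (-20 + 3*j**2) = -24 + 3*j**2)
B(N)*(1486 + 1065) = (-24 + 3*(-7)**2)*(1486 + 1065) = (-24 + 3*49)*2551 = (-24 + 147)*2551 = 123*2551 = 313773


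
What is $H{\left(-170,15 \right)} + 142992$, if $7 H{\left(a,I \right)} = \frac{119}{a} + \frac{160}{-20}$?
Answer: $\frac{10009353}{70} \approx 1.4299 \cdot 10^{5}$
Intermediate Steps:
$H{\left(a,I \right)} = - \frac{8}{7} + \frac{17}{a}$ ($H{\left(a,I \right)} = \frac{\frac{119}{a} + \frac{160}{-20}}{7} = \frac{\frac{119}{a} + 160 \left(- \frac{1}{20}\right)}{7} = \frac{\frac{119}{a} - 8}{7} = \frac{-8 + \frac{119}{a}}{7} = - \frac{8}{7} + \frac{17}{a}$)
$H{\left(-170,15 \right)} + 142992 = \left(- \frac{8}{7} + \frac{17}{-170}\right) + 142992 = \left(- \frac{8}{7} + 17 \left(- \frac{1}{170}\right)\right) + 142992 = \left(- \frac{8}{7} - \frac{1}{10}\right) + 142992 = - \frac{87}{70} + 142992 = \frac{10009353}{70}$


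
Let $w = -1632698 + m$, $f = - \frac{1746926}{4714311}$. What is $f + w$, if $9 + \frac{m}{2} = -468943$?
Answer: $- \frac{12118619032148}{4714311} \approx -2.5706 \cdot 10^{6}$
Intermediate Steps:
$m = -937904$ ($m = -18 + 2 \left(-468943\right) = -18 - 937886 = -937904$)
$f = - \frac{1746926}{4714311}$ ($f = \left(-1746926\right) \frac{1}{4714311} = - \frac{1746926}{4714311} \approx -0.37056$)
$w = -2570602$ ($w = -1632698 - 937904 = -2570602$)
$f + w = - \frac{1746926}{4714311} - 2570602 = - \frac{12118619032148}{4714311}$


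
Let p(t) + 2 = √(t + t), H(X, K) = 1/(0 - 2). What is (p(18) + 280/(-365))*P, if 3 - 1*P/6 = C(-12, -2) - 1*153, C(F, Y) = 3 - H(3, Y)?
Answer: 215940/73 ≈ 2958.1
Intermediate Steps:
H(X, K) = -½ (H(X, K) = 1/(-2) = -½)
p(t) = -2 + √2*√t (p(t) = -2 + √(t + t) = -2 + √(2*t) = -2 + √2*√t)
C(F, Y) = 7/2 (C(F, Y) = 3 - 1*(-½) = 3 + ½ = 7/2)
P = 915 (P = 18 - 6*(7/2 - 1*153) = 18 - 6*(7/2 - 153) = 18 - 6*(-299/2) = 18 + 897 = 915)
(p(18) + 280/(-365))*P = ((-2 + √2*√18) + 280/(-365))*915 = ((-2 + √2*(3*√2)) + 280*(-1/365))*915 = ((-2 + 6) - 56/73)*915 = (4 - 56/73)*915 = (236/73)*915 = 215940/73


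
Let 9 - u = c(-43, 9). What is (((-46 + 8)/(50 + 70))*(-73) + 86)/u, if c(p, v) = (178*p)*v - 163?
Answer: 6547/4143480 ≈ 0.0015801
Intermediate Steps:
c(p, v) = -163 + 178*p*v (c(p, v) = 178*p*v - 163 = -163 + 178*p*v)
u = 69058 (u = 9 - (-163 + 178*(-43)*9) = 9 - (-163 - 68886) = 9 - 1*(-69049) = 9 + 69049 = 69058)
(((-46 + 8)/(50 + 70))*(-73) + 86)/u = (((-46 + 8)/(50 + 70))*(-73) + 86)/69058 = (-38/120*(-73) + 86)*(1/69058) = (-38*1/120*(-73) + 86)*(1/69058) = (-19/60*(-73) + 86)*(1/69058) = (1387/60 + 86)*(1/69058) = (6547/60)*(1/69058) = 6547/4143480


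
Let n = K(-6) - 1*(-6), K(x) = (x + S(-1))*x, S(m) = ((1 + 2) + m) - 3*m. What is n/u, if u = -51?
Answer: -4/17 ≈ -0.23529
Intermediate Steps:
S(m) = 3 - 2*m (S(m) = (3 + m) - 3*m = 3 - 2*m)
K(x) = x*(5 + x) (K(x) = (x + (3 - 2*(-1)))*x = (x + (3 + 2))*x = (x + 5)*x = (5 + x)*x = x*(5 + x))
n = 12 (n = -6*(5 - 6) - 1*(-6) = -6*(-1) + 6 = 6 + 6 = 12)
n/u = 12/(-51) = 12*(-1/51) = -4/17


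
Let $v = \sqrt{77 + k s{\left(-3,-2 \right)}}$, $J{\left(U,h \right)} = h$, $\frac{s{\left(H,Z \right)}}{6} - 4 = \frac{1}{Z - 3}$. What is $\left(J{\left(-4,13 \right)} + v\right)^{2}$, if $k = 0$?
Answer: $\left(13 + \sqrt{77}\right)^{2} \approx 474.15$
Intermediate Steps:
$s{\left(H,Z \right)} = 24 + \frac{6}{-3 + Z}$ ($s{\left(H,Z \right)} = 24 + \frac{6}{Z - 3} = 24 + \frac{6}{-3 + Z}$)
$v = \sqrt{77}$ ($v = \sqrt{77 + 0 \frac{6 \left(-11 + 4 \left(-2\right)\right)}{-3 - 2}} = \sqrt{77 + 0 \frac{6 \left(-11 - 8\right)}{-5}} = \sqrt{77 + 0 \cdot 6 \left(- \frac{1}{5}\right) \left(-19\right)} = \sqrt{77 + 0 \cdot \frac{114}{5}} = \sqrt{77 + 0} = \sqrt{77} \approx 8.775$)
$\left(J{\left(-4,13 \right)} + v\right)^{2} = \left(13 + \sqrt{77}\right)^{2}$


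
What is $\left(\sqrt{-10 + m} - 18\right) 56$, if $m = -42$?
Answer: $-1008 + 112 i \sqrt{13} \approx -1008.0 + 403.82 i$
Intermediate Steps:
$\left(\sqrt{-10 + m} - 18\right) 56 = \left(\sqrt{-10 - 42} - 18\right) 56 = \left(\sqrt{-52} - 18\right) 56 = \left(2 i \sqrt{13} - 18\right) 56 = \left(-18 + 2 i \sqrt{13}\right) 56 = -1008 + 112 i \sqrt{13}$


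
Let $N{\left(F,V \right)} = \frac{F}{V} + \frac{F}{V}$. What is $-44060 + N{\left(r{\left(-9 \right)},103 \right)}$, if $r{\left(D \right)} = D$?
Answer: $- \frac{4538198}{103} \approx -44060.0$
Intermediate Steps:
$N{\left(F,V \right)} = \frac{2 F}{V}$
$-44060 + N{\left(r{\left(-9 \right)},103 \right)} = -44060 + 2 \left(-9\right) \frac{1}{103} = -44060 - \frac{18}{103} = - \frac{4538198}{103}$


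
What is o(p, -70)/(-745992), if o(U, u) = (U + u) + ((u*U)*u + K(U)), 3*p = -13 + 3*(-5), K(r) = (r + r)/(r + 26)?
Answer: 1718017/27974700 ≈ 0.061413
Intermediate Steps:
K(r) = 2*r/(26 + r) (K(r) = (2*r)/(26 + r) = 2*r/(26 + r))
p = -28/3 (p = (-13 + 3*(-5))/3 = (-13 - 15)/3 = (⅓)*(-28) = -28/3 ≈ -9.3333)
o(U, u) = U + u + U*u² + 2*U/(26 + U) (o(U, u) = (U + u) + ((u*U)*u + 2*U/(26 + U)) = (U + u) + ((U*u)*u + 2*U/(26 + U)) = (U + u) + (U*u² + 2*U/(26 + U)) = U + u + U*u² + 2*U/(26 + U))
o(p, -70)/(-745992) = ((2*(-28/3) + (26 - 28/3)*(-28/3 - 70 - 28/3*(-70)²))/(26 - 28/3))/(-745992) = ((-56/3 + 50*(-28/3 - 70 - 28/3*4900)/3)/(50/3))*(-1/745992) = (3*(-56/3 + 50*(-28/3 - 70 - 137200/3)/3)/50)*(-1/745992) = (3*(-56/3 + (50/3)*(-137438/3))/50)*(-1/745992) = (3*(-56/3 - 6871900/9)/50)*(-1/745992) = ((3/50)*(-6872068/9))*(-1/745992) = -3436034/75*(-1/745992) = 1718017/27974700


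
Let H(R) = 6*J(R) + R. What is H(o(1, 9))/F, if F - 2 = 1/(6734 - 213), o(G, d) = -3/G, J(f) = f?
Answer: -136941/13043 ≈ -10.499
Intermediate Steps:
F = 13043/6521 (F = 2 + 1/(6734 - 213) = 2 + 1/6521 = 13043/6521 ≈ 2.0002)
H(R) = 7*R (H(R) = 6*R + R = 7*R)
H(o(1, 9))/F = (7*(-3/1))/(13043/6521) = (7*(-3*1))*(6521/13043) = (7*(-3))*(6521/13043) = -21*6521/13043 = -136941/13043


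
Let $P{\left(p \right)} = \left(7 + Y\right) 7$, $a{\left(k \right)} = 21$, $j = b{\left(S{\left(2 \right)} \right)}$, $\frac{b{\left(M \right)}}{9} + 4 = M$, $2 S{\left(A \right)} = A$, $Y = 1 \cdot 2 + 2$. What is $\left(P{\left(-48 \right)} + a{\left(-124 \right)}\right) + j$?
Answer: $71$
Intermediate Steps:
$Y = 4$ ($Y = 2 + 2 = 4$)
$S{\left(A \right)} = \frac{A}{2}$
$b{\left(M \right)} = -36 + 9 M$
$j = -27$ ($j = -36 + 9 \cdot \frac{1}{2} \cdot 2 = -36 + 9 \cdot 1 = -36 + 9 = -27$)
$P{\left(p \right)} = 77$ ($P{\left(p \right)} = \left(7 + 4\right) 7 = 11 \cdot 7 = 77$)
$\left(P{\left(-48 \right)} + a{\left(-124 \right)}\right) + j = \left(77 + 21\right) - 27 = 98 - 27 = 71$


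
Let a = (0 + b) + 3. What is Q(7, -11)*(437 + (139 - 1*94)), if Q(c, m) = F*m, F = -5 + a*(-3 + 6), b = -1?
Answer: -5302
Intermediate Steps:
a = 2 (a = (0 - 1) + 3 = -1 + 3 = 2)
F = 1 (F = -5 + 2*(-3 + 6) = -5 + 2*3 = -5 + 6 = 1)
Q(c, m) = m (Q(c, m) = 1*m = m)
Q(7, -11)*(437 + (139 - 1*94)) = -11*(437 + (139 - 1*94)) = -11*(437 + (139 - 94)) = -11*(437 + 45) = -11*482 = -5302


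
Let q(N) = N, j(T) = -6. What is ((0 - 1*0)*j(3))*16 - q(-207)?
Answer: 207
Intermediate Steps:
((0 - 1*0)*j(3))*16 - q(-207) = ((0 - 1*0)*(-6))*16 - 1*(-207) = ((0 + 0)*(-6))*16 + 207 = (0*(-6))*16 + 207 = 0*16 + 207 = 0 + 207 = 207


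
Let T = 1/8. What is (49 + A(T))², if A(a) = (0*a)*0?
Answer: 2401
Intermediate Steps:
T = ⅛ ≈ 0.12500
A(a) = 0 (A(a) = 0*0 = 0)
(49 + A(T))² = (49 + 0)² = 49² = 2401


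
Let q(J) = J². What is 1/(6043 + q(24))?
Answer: 1/6619 ≈ 0.00015108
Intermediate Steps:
1/(6043 + q(24)) = 1/(6043 + 24²) = 1/(6043 + 576) = 1/6619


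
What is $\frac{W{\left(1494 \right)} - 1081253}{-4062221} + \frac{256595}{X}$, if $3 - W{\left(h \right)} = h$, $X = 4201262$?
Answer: $\frac{5591236820423}{17066454722902} \approx 0.32762$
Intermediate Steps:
$W{\left(h \right)} = 3 - h$
$\frac{W{\left(1494 \right)} - 1081253}{-4062221} + \frac{256595}{X} = \frac{\left(3 - 1494\right) - 1081253}{-4062221} + \frac{256595}{4201262} = \left(\left(3 - 1494\right) - 1081253\right) \left(- \frac{1}{4062221}\right) + 256595 \cdot \frac{1}{4201262} = \left(-1491 - 1081253\right) \left(- \frac{1}{4062221}\right) + \frac{256595}{4201262} = \left(-1082744\right) \left(- \frac{1}{4062221}\right) + \frac{256595}{4201262} = \frac{1082744}{4062221} + \frac{256595}{4201262} = \frac{5591236820423}{17066454722902}$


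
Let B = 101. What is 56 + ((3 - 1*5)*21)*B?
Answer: -4186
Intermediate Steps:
56 + ((3 - 1*5)*21)*B = 56 + ((3 - 1*5)*21)*101 = 56 + ((3 - 5)*21)*101 = 56 - 2*21*101 = 56 - 42*101 = 56 - 4242 = -4186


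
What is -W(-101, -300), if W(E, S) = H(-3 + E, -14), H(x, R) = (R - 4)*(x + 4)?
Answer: -1800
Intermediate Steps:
H(x, R) = (-4 + R)*(4 + x)
W(E, S) = -18 - 18*E (W(E, S) = -16 - 4*(-3 + E) + 4*(-14) - 14*(-3 + E) = -16 + (12 - 4*E) - 56 + (42 - 14*E) = -18 - 18*E)
-W(-101, -300) = -(-18 - 18*(-101)) = -(-18 + 1818) = -1*1800 = -1800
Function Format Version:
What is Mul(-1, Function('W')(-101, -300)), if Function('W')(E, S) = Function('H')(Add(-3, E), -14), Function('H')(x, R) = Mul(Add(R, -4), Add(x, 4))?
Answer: -1800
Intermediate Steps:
Function('H')(x, R) = Mul(Add(-4, R), Add(4, x))
Function('W')(E, S) = Add(-18, Mul(-18, E)) (Function('W')(E, S) = Add(-16, Mul(-4, Add(-3, E)), Mul(4, -14), Mul(-14, Add(-3, E))) = Add(-16, Add(12, Mul(-4, E)), -56, Add(42, Mul(-14, E))) = Add(-18, Mul(-18, E)))
Mul(-1, Function('W')(-101, -300)) = Mul(-1, Add(-18, Mul(-18, -101))) = Mul(-1, Add(-18, 1818)) = Mul(-1, 1800) = -1800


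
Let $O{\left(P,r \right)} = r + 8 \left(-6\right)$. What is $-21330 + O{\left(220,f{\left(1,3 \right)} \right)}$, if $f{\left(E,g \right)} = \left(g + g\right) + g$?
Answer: $-21369$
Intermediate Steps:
$f{\left(E,g \right)} = 3 g$ ($f{\left(E,g \right)} = 2 g + g = 3 g$)
$O{\left(P,r \right)} = -48 + r$ ($O{\left(P,r \right)} = r - 48 = -48 + r$)
$-21330 + O{\left(220,f{\left(1,3 \right)} \right)} = -21330 + \left(-48 + 3 \cdot 3\right) = -21330 + \left(-48 + 9\right) = -21330 - 39 = -21369$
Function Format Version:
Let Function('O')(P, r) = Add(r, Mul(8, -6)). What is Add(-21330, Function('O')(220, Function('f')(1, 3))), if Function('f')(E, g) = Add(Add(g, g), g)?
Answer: -21369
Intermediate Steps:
Function('f')(E, g) = Mul(3, g) (Function('f')(E, g) = Add(Mul(2, g), g) = Mul(3, g))
Function('O')(P, r) = Add(-48, r) (Function('O')(P, r) = Add(r, -48) = Add(-48, r))
Add(-21330, Function('O')(220, Function('f')(1, 3))) = Add(-21330, Add(-48, Mul(3, 3))) = Add(-21330, Add(-48, 9)) = Add(-21330, -39) = -21369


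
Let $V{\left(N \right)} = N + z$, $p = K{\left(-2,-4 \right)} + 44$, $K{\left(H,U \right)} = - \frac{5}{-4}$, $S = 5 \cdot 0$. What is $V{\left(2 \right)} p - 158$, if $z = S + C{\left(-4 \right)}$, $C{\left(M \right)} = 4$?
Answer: $\frac{227}{2} \approx 113.5$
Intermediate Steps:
$S = 0$
$K{\left(H,U \right)} = \frac{5}{4}$ ($K{\left(H,U \right)} = \left(-5\right) \left(- \frac{1}{4}\right) = \frac{5}{4}$)
$p = \frac{181}{4}$ ($p = \frac{5}{4} + 44 = \frac{181}{4} \approx 45.25$)
$z = 4$ ($z = 0 + 4 = 4$)
$V{\left(N \right)} = 4 + N$ ($V{\left(N \right)} = N + 4 = 4 + N$)
$V{\left(2 \right)} p - 158 = \left(4 + 2\right) \frac{181}{4} - 158 = 6 \cdot \frac{181}{4} - 158 = \frac{543}{2} - 158 = \frac{227}{2}$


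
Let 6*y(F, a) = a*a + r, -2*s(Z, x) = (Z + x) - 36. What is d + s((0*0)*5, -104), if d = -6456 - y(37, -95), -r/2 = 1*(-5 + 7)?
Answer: -15779/2 ≈ -7889.5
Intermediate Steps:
s(Z, x) = 18 - Z/2 - x/2 (s(Z, x) = -((Z + x) - 36)/2 = -(-36 + Z + x)/2 = 18 - Z/2 - x/2)
r = -4 (r = -2*(-5 + 7) = -2*2 = -4)
y(F, a) = -⅔ + a²/6 (y(F, a) = (a*a - 4)/6 = (a² - 4)/6 = (-4 + a²)/6 = -⅔ + a²/6)
d = -15919/2 (d = -6456 - (-⅔ + (⅙)*(-95)²) = -6456 - (-⅔ + (⅙)*9025) = -6456 - (-⅔ + 9025/6) = -6456 - 1*3007/2 = -6456 - 3007/2 = -15919/2 ≈ -7959.5)
d + s((0*0)*5, -104) = -15919/2 + (18 - 0*0*5/2 - ½*(-104)) = -15919/2 + (18 - 0*5 + 52) = -15919/2 + (18 - ½*0 + 52) = -15919/2 + (18 + 0 + 52) = -15919/2 + 70 = -15779/2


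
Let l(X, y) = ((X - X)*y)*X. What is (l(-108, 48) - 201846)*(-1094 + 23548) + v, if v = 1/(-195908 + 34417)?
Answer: -731917598315245/161491 ≈ -4.5322e+9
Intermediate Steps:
v = -1/161491 (v = 1/(-161491) = -1/161491 ≈ -6.1923e-6)
l(X, y) = 0 (l(X, y) = (0*y)*X = 0*X = 0)
(l(-108, 48) - 201846)*(-1094 + 23548) + v = (0 - 201846)*(-1094 + 23548) - 1/161491 = -201846*22454 - 1/161491 = -4532250084 - 1/161491 = -731917598315245/161491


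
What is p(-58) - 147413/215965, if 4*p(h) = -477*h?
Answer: 2987149019/431930 ≈ 6915.8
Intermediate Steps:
p(h) = -477*h/4 (p(h) = (-477*h)/4 = -477*h/4)
p(-58) - 147413/215965 = -477/4*(-58) - 147413/215965 = 13833/2 - 147413/215965 = 2987149019/431930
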